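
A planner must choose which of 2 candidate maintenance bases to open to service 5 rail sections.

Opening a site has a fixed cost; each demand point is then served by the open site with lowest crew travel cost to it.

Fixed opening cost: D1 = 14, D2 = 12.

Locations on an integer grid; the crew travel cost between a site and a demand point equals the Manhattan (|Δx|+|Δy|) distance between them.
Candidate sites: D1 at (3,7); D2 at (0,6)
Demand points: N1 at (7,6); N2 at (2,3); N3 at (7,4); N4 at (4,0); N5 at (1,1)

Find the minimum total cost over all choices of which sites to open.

47

Open {D1}: assign each demand point to its cheapest open site.
  N1→D1 5, N2→D1 5, N3→D1 7, N4→D1 8, N5→D1 8
  crew travel cost 33, fixed 14 → total 47.
Compare {D2}: crew travel cost 37 + fixed 12 = 49.
Compare {D1, D2}: crew travel cost 31 + fixed 26 = 57.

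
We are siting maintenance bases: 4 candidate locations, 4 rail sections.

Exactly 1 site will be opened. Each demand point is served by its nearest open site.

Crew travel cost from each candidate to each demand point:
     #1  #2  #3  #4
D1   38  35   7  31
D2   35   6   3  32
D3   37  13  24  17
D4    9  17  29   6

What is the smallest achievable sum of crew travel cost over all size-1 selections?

Open {D4}.
  #1→D4 9, #2→D4 17, #3→D4 29, #4→D4 6  ⇒ total 61.
Compare {D2}: total 76.
Compare {D3}: total 91.
No size-1 selection does better; minimum is 61.

61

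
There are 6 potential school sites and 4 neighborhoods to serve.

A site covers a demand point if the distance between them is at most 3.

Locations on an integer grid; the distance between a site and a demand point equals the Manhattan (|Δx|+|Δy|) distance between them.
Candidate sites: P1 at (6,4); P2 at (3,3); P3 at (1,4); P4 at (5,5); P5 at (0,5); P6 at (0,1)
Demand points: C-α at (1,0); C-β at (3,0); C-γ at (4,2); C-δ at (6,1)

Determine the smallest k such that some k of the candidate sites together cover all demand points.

Coverage sets (demand points within 3 of each site):
  P1: {C-δ}
  P2: {C-β, C-γ}
  P3: {}
  P4: {}
  P5: {}
  P6: {C-α}
No 2 sites suffice: every size-2 union leaves at least one demand point uncovered.
But {P1, P2, P6} covers everything, so the minimum is 3.

3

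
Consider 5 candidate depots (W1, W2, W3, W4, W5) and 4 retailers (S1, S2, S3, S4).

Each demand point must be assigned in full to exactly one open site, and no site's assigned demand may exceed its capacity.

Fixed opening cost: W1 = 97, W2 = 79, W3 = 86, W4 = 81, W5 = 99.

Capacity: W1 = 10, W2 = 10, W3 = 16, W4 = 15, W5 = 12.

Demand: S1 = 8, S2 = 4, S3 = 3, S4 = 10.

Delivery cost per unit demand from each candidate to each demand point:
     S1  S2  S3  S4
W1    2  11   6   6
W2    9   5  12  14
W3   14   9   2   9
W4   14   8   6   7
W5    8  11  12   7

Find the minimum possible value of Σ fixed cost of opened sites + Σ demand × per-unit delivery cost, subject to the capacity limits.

Open {W4, W5}; cheapest assignment that respects the capacities:
  W4 (cap 15, load 13): S3, S4 — cost 3×6 + 10×7 = 88
  W5 (cap 12, load 12): S1, S2 — cost 8×8 + 4×11 = 108
  Shipping 196, fixed 180 → total 376.
  Any other capacity-feasible assignment to {W4, W5} ships for at least 196.
Compare {W1, W2, W4}: its best feasible assignment gives total 381.
Compare {W3, W4}: its best feasible assignment gives total 387.
Every other set of open sites that can feasibly serve all demand totals ≥ 381 even under its best assignment. Minimum: 376.

376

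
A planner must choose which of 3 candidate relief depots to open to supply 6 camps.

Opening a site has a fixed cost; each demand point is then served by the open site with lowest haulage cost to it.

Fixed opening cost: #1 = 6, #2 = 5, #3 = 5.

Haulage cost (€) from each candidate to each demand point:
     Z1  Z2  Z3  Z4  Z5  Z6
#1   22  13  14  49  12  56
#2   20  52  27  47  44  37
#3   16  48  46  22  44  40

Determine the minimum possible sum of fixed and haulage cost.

128

Open {#1, #3}: assign each demand point to its cheapest open site.
  Z1→#3 16, Z2→#1 13, Z3→#1 14, Z4→#3 22, Z5→#1 12, Z6→#3 40
  haulage cost 117, fixed 11 → total 128.
Compare {#1, #2, #3}: haulage cost 114 + fixed 16 = 130.
Compare {#1, #2}: haulage cost 143 + fixed 11 = 154.
Compare {#1}: haulage cost 166 + fixed 6 = 172.
All other subsets cost ≥ 130. Minimum total cost: 128.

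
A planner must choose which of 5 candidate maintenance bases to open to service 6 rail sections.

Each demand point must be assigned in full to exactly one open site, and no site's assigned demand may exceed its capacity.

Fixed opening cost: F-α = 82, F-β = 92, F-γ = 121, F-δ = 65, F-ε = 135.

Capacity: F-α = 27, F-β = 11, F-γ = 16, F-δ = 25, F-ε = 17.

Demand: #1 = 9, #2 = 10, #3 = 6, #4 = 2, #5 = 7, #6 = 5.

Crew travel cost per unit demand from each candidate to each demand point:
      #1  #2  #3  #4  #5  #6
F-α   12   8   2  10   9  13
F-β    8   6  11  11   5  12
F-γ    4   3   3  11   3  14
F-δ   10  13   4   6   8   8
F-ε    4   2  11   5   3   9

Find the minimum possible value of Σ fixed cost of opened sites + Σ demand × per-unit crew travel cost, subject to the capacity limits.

Open {F-δ, F-ε}; cheapest assignment that respects the capacities:
  F-δ (cap 25, load 22): #1, #3, #4, #6 — cost 9×10 + 6×4 + 2×6 + 5×8 = 166
  F-ε (cap 17, load 17): #2, #5 — cost 10×2 + 7×3 = 41
  Shipping 207, fixed 200 → total 407.
  Any other capacity-feasible assignment to {F-δ, F-ε} ships for at least 207.
Compare {F-γ, F-δ}: its best feasible assignment gives total 432.
Compare {F-α, F-γ}: its best feasible assignment gives total 437.
Every other set of open sites that can feasibly serve all demand totals ≥ 432 even under its best assignment. Minimum: 407.

407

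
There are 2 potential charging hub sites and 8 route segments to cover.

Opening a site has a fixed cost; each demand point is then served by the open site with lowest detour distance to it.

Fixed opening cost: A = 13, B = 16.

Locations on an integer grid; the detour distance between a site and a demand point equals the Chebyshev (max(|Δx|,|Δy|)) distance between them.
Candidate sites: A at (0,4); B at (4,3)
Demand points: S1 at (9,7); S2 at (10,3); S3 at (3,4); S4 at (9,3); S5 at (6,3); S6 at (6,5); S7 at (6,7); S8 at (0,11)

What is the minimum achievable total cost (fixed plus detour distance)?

49

Open {B}: assign each demand point to its cheapest open site.
  S1→B 5, S2→B 6, S3→B 1, S4→B 5, S5→B 2, S6→B 2, S7→B 4, S8→B 8
  detour distance 33, fixed 16 → total 49.
Compare {A, B}: detour distance 32 + fixed 29 = 61.
Compare {A}: detour distance 56 + fixed 13 = 69.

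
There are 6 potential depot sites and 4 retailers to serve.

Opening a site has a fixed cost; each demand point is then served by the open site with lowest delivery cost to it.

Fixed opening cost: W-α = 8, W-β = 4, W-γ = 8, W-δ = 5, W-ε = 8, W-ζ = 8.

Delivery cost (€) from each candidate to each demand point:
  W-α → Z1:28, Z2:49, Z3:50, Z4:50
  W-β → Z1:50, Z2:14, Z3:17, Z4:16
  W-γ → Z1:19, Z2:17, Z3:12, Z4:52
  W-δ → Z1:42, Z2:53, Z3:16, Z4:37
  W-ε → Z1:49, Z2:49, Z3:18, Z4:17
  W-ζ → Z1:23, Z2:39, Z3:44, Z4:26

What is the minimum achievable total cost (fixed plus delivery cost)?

Open {W-β, W-γ}: assign each demand point to its cheapest open site.
  Z1→W-γ 19, Z2→W-β 14, Z3→W-γ 12, Z4→W-β 16
  delivery cost 61, fixed 12 → total 73.
Compare {W-β, W-γ, W-δ}: delivery cost 61 + fixed 17 = 78.
Compare {W-γ, W-ε}: delivery cost 65 + fixed 16 = 81.
Compare {W-α, W-β, W-γ}: delivery cost 61 + fixed 20 = 81.
All other subsets cost ≥ 78. Minimum total cost: 73.

73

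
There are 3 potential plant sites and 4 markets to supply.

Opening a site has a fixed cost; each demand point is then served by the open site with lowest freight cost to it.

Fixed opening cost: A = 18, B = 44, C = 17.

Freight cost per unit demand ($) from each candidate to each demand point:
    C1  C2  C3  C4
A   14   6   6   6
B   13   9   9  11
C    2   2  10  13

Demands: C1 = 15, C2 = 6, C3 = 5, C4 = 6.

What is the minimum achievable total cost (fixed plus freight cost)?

143

Open {A, C}: assign each demand point to its cheapest open site.
  C1→C 15×2=30, C2→C 6×2=12, C3→A 5×6=30, C4→A 6×6=36
  freight cost 108, fixed 35 → total 143.
Compare {C}: freight cost 170 + fixed 17 = 187.
Compare {A, B, C}: freight cost 108 + fixed 79 = 187.
Compare {B, C}: freight cost 153 + fixed 61 = 214.
All other subsets cost ≥ 187. Minimum total cost: 143.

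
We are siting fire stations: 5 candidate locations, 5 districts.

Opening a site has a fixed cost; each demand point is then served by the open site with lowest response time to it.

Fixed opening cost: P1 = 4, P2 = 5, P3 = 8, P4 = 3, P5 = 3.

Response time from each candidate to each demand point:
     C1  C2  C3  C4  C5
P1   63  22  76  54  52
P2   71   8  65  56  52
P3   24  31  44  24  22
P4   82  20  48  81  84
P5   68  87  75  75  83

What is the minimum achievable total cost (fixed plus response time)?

135

Open {P2, P3}: assign each demand point to its cheapest open site.
  C1→P3 24, C2→P2 8, C3→P3 44, C4→P3 24, C5→P3 22
  response time 122, fixed 13 → total 135.
Compare {P2, P3, P4}: response time 122 + fixed 16 = 138.
Compare {P2, P3, P5}: response time 122 + fixed 16 = 138.
Compare {P1, P2, P3}: response time 122 + fixed 17 = 139.
All other subsets cost ≥ 138. Minimum total cost: 135.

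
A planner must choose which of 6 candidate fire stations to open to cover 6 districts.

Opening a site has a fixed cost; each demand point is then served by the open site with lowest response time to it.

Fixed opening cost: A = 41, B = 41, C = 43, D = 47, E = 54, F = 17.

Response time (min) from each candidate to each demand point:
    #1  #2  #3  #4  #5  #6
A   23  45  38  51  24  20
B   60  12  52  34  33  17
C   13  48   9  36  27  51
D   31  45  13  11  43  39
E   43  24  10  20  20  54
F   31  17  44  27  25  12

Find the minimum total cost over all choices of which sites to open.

Open {C, F}: assign each demand point to its cheapest open site.
  #1→C 13, #2→F 17, #3→C 9, #4→F 27, #5→F 25, #6→F 12
  response time 103, fixed 60 → total 163.
Compare {F}: response time 156 + fixed 17 = 173.
Compare {D, F}: response time 109 + fixed 64 = 173.
Compare {E, F}: response time 110 + fixed 71 = 181.
All other subsets cost ≥ 173. Minimum total cost: 163.

163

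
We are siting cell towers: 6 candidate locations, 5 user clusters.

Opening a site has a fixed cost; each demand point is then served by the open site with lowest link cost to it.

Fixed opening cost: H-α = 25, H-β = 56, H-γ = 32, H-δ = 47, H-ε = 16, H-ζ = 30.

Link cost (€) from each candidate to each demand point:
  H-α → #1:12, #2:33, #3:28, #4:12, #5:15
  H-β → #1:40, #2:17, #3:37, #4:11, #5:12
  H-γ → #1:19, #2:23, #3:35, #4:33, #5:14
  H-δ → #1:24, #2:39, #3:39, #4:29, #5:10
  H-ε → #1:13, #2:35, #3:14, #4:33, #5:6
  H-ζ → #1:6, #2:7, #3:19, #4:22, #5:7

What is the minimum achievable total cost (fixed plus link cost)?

91

Open {H-ζ}: assign each demand point to its cheapest open site.
  #1→H-ζ 6, #2→H-ζ 7, #3→H-ζ 19, #4→H-ζ 22, #5→H-ζ 7
  link cost 61, fixed 30 → total 91.
Compare {H-ε, H-ζ}: link cost 55 + fixed 46 = 101.
Compare {H-α, H-ζ}: link cost 51 + fixed 55 = 106.
Compare {H-α, H-ε, H-ζ}: link cost 45 + fixed 71 = 116.
All other subsets cost ≥ 101. Minimum total cost: 91.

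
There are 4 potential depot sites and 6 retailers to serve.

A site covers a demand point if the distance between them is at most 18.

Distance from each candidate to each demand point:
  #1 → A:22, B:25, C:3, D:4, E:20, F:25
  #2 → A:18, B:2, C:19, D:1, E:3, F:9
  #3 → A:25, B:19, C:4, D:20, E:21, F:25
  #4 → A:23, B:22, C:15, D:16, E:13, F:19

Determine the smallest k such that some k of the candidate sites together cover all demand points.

2

Coverage sets (demand points within 18 of each site):
  #1: {C, D}
  #2: {A, B, D, E, F}
  #3: {C}
  #4: {C, D, E}
No single site covers all 6 demand points.
But {#1, #2} covers everything, so the minimum is 2.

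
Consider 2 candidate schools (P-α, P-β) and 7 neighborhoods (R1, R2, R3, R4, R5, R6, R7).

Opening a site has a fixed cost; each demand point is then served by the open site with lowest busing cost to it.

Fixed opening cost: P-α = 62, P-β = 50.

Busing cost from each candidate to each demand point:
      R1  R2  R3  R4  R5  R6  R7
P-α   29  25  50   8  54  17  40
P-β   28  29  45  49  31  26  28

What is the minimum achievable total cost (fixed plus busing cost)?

285

Open {P-α}: assign each demand point to its cheapest open site.
  R1→P-α 29, R2→P-α 25, R3→P-α 50, R4→P-α 8, R5→P-α 54, R6→P-α 17, R7→P-α 40
  busing cost 223, fixed 62 → total 285.
Compare {P-β}: busing cost 236 + fixed 50 = 286.
Compare {P-α, P-β}: busing cost 182 + fixed 112 = 294.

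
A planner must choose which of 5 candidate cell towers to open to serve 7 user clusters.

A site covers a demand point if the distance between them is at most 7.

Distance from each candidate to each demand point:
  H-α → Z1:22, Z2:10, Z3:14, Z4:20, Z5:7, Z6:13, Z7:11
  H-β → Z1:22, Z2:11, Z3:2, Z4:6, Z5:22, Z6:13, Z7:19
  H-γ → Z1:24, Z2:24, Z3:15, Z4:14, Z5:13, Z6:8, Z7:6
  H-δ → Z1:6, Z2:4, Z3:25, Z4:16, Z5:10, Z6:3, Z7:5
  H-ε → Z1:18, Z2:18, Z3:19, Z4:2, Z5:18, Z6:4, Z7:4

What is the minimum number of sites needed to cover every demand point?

3

Coverage sets (demand points within 7 of each site):
  H-α: {Z5}
  H-β: {Z3, Z4}
  H-γ: {Z7}
  H-δ: {Z1, Z2, Z6, Z7}
  H-ε: {Z4, Z6, Z7}
No 2 sites suffice: every size-2 union leaves at least one demand point uncovered.
But {H-α, H-β, H-δ} covers everything, so the minimum is 3.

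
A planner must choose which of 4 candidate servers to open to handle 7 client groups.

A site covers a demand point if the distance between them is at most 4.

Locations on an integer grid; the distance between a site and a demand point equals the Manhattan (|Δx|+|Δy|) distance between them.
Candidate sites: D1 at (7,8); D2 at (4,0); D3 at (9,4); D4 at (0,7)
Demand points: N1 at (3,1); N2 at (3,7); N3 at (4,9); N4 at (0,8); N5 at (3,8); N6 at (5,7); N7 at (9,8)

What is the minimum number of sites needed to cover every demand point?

Coverage sets (demand points within 4 of each site):
  D1: {N3, N5, N6, N7}
  D2: {N1}
  D3: {N7}
  D4: {N2, N4, N5}
No 2 sites suffice: every size-2 union leaves at least one demand point uncovered.
But {D1, D2, D4} covers everything, so the minimum is 3.

3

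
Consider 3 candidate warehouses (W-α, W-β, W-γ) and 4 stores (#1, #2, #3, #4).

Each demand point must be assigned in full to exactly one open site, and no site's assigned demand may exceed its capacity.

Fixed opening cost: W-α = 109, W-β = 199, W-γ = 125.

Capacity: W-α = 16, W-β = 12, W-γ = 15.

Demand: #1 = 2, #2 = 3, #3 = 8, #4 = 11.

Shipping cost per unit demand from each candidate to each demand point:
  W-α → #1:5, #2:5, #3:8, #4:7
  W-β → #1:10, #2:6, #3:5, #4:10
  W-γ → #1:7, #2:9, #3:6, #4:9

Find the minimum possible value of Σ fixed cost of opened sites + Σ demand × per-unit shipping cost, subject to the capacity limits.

384

Open {W-α, W-γ}; cheapest assignment that respects the capacities:
  W-α (cap 16, load 16): #1, #2, #4 — cost 2×5 + 3×5 + 11×7 = 102
  W-γ (cap 15, load 8): #3 — cost 8×6 = 48
  Shipping 150, fixed 234 → total 384.
  Any other capacity-feasible assignment to {W-α, W-γ} ships for at least 150.
Compare {W-α, W-β}: its best feasible assignment gives total 450.
Compare {W-β, W-γ}: its best feasible assignment gives total 495.
Every other set of open sites that can feasibly serve all demand totals ≥ 450 even under its best assignment. Minimum: 384.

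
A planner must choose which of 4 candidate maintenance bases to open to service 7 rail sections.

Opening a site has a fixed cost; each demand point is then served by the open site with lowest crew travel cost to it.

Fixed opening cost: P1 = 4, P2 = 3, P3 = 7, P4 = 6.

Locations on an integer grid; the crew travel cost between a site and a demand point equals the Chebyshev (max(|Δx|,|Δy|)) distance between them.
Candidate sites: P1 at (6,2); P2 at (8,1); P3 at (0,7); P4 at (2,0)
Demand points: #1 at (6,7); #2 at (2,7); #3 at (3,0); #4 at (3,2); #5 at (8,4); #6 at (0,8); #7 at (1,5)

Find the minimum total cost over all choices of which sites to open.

Open {P1, P3}: assign each demand point to its cheapest open site.
  #1→P1 5, #2→P3 2, #3→P1 3, #4→P1 3, #5→P1 2, #6→P3 1, #7→P3 2
  crew travel cost 18, fixed 11 → total 29.
Compare {P1, P2, P3}: crew travel cost 18 + fixed 14 = 32.
Compare {P1, P3, P4}: crew travel cost 15 + fixed 17 = 32.
Compare {P1}: crew travel cost 29 + fixed 4 = 33.
All other subsets cost ≥ 32. Minimum total cost: 29.

29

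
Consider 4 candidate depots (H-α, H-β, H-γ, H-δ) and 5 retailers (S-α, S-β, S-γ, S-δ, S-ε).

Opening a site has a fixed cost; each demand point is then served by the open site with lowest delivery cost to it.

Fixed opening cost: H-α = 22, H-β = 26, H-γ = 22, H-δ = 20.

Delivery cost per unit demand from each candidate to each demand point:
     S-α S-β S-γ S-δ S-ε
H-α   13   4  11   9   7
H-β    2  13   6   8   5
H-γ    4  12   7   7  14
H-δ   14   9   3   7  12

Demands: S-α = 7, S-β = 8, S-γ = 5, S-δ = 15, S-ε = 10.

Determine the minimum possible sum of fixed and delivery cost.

284

Open {H-α, H-β, H-δ}: assign each demand point to its cheapest open site.
  S-α→H-β 7×2=14, S-β→H-α 8×4=32, S-γ→H-δ 5×3=15, S-δ→H-δ 15×7=105, S-ε→H-β 10×5=50
  delivery cost 216, fixed 68 → total 284.
Compare {H-α, H-β}: delivery cost 246 + fixed 48 = 294.
Compare {H-α, H-β, H-γ}: delivery cost 231 + fixed 70 = 301.
Compare {H-β, H-δ}: delivery cost 256 + fixed 46 = 302.
All other subsets cost ≥ 294. Minimum total cost: 284.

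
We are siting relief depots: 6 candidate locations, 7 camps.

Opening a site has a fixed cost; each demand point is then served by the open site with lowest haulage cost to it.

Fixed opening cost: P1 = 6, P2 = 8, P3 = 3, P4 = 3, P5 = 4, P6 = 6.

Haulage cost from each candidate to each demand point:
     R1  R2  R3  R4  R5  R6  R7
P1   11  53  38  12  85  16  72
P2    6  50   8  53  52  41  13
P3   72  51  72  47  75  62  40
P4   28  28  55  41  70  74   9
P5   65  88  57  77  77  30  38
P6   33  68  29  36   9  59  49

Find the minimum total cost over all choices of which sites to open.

111

Open {P1, P2, P4, P6}: assign each demand point to its cheapest open site.
  R1→P2 6, R2→P4 28, R3→P2 8, R4→P1 12, R5→P6 9, R6→P1 16, R7→P4 9
  haulage cost 88, fixed 23 → total 111.
Compare {P1, P2, P3, P4, P6}: haulage cost 88 + fixed 26 = 114.
Compare {P1, P2, P4, P5, P6}: haulage cost 88 + fixed 27 = 115.
Compare {P1, P2, P3, P4, P5, P6}: haulage cost 88 + fixed 30 = 118.
All other subsets cost ≥ 114. Minimum total cost: 111.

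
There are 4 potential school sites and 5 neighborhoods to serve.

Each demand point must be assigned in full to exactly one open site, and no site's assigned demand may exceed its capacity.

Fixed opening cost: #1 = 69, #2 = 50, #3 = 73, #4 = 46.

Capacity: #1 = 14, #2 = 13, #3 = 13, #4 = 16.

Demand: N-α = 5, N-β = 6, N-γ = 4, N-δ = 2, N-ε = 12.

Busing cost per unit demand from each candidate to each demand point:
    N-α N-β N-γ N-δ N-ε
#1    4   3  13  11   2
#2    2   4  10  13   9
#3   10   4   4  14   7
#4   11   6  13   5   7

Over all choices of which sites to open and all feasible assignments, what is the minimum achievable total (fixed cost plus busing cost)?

Open {#1, #2, #4}; cheapest assignment that respects the capacities:
  #1 (cap 14, load 12): N-ε — cost 12×2 = 24
  #2 (cap 13, load 11): N-α, N-β — cost 5×2 + 6×4 = 34
  #4 (cap 16, load 6): N-γ, N-δ — cost 4×13 + 2×5 = 62
  Shipping 120, fixed 165 → total 285.
  Any other capacity-feasible assignment to {#1, #2, #4} ships for at least 120.
Compare {#1, #2, #3}: its best feasible assignment gives total 288.
Compare {#2, #4}: its best feasible assignment gives total 292.
Every other set of open sites that can feasibly serve all demand totals ≥ 288 even under its best assignment. Minimum: 285.

285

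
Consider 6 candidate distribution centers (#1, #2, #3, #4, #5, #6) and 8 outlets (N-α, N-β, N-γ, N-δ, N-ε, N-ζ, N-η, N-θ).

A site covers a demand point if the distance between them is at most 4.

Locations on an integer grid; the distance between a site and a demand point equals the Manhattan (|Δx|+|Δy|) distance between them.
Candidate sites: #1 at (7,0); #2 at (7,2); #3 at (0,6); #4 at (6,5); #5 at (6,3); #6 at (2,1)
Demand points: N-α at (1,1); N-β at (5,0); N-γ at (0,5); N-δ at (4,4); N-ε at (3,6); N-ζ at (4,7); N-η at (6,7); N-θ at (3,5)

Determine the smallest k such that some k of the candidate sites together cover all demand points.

3

Coverage sets (demand points within 4 of each site):
  #1: {N-β}
  #2: {N-β}
  #3: {N-γ, N-ε, N-θ}
  #4: {N-δ, N-ε, N-ζ, N-η, N-θ}
  #5: {N-β, N-δ, N-η}
  #6: {N-α, N-β}
No 2 sites suffice: every size-2 union leaves at least one demand point uncovered.
But {#3, #4, #6} covers everything, so the minimum is 3.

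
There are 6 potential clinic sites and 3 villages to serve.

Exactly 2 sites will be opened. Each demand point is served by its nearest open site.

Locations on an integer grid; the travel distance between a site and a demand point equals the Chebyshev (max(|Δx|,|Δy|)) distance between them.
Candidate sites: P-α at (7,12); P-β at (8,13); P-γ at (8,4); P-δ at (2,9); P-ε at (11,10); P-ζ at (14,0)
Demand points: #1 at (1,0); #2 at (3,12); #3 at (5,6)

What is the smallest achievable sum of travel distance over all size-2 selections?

Open {P-γ, P-δ}.
  #1→P-γ 7, #2→P-δ 3, #3→P-γ 3  ⇒ total 13.
Compare {P-α, P-γ}: total 14.
Compare {P-α, P-δ}: total 15.
No size-2 selection does better; minimum is 13.

13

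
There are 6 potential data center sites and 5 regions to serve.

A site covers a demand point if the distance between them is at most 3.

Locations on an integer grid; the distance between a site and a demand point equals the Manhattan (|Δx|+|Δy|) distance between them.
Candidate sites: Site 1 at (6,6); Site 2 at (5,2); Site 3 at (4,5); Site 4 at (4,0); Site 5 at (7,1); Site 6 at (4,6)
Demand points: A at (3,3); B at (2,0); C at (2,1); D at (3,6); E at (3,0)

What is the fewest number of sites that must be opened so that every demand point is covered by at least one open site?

2

Coverage sets (demand points within 3 of each site):
  Site 1: {D}
  Site 2: {A}
  Site 3: {A, D}
  Site 4: {B, C, E}
  Site 5: {}
  Site 6: {D}
No single site covers all 5 demand points.
But {Site 3, Site 4} covers everything, so the minimum is 2.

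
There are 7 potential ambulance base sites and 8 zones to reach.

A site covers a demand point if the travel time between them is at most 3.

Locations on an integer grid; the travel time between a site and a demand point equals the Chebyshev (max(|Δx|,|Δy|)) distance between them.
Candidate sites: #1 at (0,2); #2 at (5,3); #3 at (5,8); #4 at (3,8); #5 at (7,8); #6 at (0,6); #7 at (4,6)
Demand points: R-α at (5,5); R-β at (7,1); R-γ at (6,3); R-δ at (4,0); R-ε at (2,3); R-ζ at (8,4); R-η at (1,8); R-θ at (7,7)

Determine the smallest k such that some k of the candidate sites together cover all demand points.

Coverage sets (demand points within 3 of each site):
  #1: {R-ε}
  #2: {R-α, R-β, R-γ, R-δ, R-ε, R-ζ}
  #3: {R-α, R-θ}
  #4: {R-α, R-η}
  #5: {R-α, R-θ}
  #6: {R-ε, R-η}
  #7: {R-α, R-γ, R-ε, R-η, R-θ}
No single site covers all 8 demand points.
But {#2, #7} covers everything, so the minimum is 2.

2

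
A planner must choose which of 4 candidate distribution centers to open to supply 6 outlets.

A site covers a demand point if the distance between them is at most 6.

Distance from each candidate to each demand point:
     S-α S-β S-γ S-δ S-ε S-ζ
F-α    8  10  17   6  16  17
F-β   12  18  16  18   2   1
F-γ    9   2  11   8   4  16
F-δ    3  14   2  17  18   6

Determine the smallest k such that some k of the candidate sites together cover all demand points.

Coverage sets (demand points within 6 of each site):
  F-α: {S-δ}
  F-β: {S-ε, S-ζ}
  F-γ: {S-β, S-ε}
  F-δ: {S-α, S-γ, S-ζ}
No 2 sites suffice: every size-2 union leaves at least one demand point uncovered.
But {F-α, F-γ, F-δ} covers everything, so the minimum is 3.

3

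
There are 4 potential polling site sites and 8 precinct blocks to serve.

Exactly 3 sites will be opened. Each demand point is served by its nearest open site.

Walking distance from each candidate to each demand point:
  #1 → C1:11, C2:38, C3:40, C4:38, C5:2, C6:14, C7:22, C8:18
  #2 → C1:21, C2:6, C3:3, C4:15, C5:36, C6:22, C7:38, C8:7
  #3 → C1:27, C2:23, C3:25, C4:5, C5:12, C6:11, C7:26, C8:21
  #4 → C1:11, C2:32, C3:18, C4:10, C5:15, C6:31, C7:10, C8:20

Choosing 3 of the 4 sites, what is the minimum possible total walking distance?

63

Open {#1, #2, #4}.
  C1→#1 11, C2→#2 6, C3→#2 3, C4→#4 10, C5→#1 2, C6→#1 14, C7→#4 10, C8→#2 7  ⇒ total 63.
Compare {#2, #3, #4}: total 65.
Compare {#1, #2, #3}: total 67.
No size-3 selection does better; minimum is 63.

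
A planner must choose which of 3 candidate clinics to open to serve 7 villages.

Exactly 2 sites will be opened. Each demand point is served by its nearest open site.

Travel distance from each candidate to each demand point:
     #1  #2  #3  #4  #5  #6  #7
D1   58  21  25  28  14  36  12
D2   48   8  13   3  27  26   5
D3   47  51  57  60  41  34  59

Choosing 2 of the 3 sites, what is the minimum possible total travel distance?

117

Open {D1, D2}.
  #1→D2 48, #2→D2 8, #3→D2 13, #4→D2 3, #5→D1 14, #6→D2 26, #7→D2 5  ⇒ total 117.
Compare {D2, D3}: total 129.
Compare {D1, D3}: total 181.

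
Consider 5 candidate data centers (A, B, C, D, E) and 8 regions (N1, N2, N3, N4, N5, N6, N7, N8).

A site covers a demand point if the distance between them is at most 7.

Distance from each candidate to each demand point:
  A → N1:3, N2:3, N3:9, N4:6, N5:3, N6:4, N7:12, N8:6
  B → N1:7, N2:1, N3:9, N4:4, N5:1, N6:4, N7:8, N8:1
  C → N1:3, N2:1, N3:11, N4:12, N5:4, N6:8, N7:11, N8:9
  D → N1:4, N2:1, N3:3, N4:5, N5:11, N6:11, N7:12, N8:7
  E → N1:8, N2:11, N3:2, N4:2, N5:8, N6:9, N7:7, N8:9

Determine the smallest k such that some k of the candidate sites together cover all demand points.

Coverage sets (demand points within 7 of each site):
  A: {N1, N2, N4, N5, N6, N8}
  B: {N1, N2, N4, N5, N6, N8}
  C: {N1, N2, N5}
  D: {N1, N2, N3, N4, N8}
  E: {N3, N4, N7}
No single site covers all 8 demand points.
But {A, E} covers everything, so the minimum is 2.

2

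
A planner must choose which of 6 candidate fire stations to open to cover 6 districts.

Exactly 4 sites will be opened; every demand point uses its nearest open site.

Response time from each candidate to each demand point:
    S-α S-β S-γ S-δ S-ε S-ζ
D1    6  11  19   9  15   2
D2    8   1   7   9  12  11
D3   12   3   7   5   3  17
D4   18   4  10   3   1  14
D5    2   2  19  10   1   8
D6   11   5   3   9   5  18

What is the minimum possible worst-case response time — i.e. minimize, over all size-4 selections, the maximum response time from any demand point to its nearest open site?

3

Open {D1, D4, D5, D6}.
  Farthest demand point is S-γ at response time 3 (to D6); all others are ≤ 3.
With {D1, D3, D5, D6} the worst case is 5.
With {D1, D2, D3, D6} the worst case is 6.
No size-4 selection achieves below 3.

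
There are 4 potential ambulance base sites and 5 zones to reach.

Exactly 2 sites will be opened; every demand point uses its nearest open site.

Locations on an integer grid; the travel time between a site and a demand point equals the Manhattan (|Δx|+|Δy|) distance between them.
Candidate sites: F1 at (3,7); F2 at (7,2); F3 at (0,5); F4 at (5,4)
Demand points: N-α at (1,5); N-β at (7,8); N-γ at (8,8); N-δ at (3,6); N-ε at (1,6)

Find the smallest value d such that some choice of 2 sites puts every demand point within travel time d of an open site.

6

Open {F1, F2}.
  Farthest demand point is N-γ at travel time 6 (to F1); all others are ≤ 6.
With {F1, F3} the worst case is 6.
With {F1, F4} the worst case is 6.
No size-2 selection achieves below 6.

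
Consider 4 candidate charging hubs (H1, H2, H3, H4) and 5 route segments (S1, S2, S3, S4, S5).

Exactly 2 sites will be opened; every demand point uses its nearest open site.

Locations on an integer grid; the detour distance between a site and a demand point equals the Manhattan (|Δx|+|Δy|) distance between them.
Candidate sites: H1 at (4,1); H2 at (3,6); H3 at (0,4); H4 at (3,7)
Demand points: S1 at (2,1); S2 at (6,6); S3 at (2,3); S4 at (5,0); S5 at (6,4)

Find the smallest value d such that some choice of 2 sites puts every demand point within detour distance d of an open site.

Open {H1, H2}.
  Farthest demand point is S5 at detour distance 5 (to H1); all others are ≤ 5.
With {H1, H4} the worst case is 5.
With {H1, H3} the worst case is 7.
No size-2 selection achieves below 5.

5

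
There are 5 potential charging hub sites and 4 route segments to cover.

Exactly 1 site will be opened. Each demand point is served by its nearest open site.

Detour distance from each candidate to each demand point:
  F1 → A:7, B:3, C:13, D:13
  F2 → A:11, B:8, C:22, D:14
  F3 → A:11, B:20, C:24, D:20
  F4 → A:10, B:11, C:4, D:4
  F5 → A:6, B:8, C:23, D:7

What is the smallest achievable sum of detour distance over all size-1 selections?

29

Open {F4}.
  A→F4 10, B→F4 11, C→F4 4, D→F4 4  ⇒ total 29.
Compare {F1}: total 36.
Compare {F5}: total 44.
No size-1 selection does better; minimum is 29.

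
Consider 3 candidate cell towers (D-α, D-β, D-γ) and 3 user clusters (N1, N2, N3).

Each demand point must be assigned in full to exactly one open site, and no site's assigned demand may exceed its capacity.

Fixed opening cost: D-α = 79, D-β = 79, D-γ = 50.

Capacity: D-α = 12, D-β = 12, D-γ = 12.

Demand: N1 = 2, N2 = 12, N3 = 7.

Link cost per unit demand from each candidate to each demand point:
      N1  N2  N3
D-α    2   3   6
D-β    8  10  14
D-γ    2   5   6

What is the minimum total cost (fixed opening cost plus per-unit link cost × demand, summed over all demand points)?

211

Open {D-α, D-γ}; cheapest assignment that respects the capacities:
  D-α (cap 12, load 12): N2 — cost 12×3 = 36
  D-γ (cap 12, load 9): N1, N3 — cost 2×2 + 7×6 = 46
  Shipping 82, fixed 129 → total 211.
  Any other capacity-feasible assignment to {D-α, D-γ} ships for at least 82.
Compare {D-α, D-β, D-γ}: its best feasible assignment gives total 290.
Compare {D-β, D-γ}: its best feasible assignment gives total 295.
Every other set of open sites that can feasibly serve all demand totals ≥ 290 even under its best assignment. Minimum: 211.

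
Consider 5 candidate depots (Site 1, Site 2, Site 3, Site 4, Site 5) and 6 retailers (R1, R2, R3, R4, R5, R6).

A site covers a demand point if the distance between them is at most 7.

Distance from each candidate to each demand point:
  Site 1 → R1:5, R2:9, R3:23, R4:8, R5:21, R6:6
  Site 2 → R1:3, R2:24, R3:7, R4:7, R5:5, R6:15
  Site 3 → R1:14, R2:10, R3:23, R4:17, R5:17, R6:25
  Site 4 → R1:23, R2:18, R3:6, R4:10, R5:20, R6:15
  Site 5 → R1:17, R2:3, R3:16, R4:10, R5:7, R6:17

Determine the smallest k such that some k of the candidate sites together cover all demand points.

Coverage sets (demand points within 7 of each site):
  Site 1: {R1, R6}
  Site 2: {R1, R3, R4, R5}
  Site 3: {}
  Site 4: {R3}
  Site 5: {R2, R5}
No 2 sites suffice: every size-2 union leaves at least one demand point uncovered.
But {Site 1, Site 2, Site 5} covers everything, so the minimum is 3.

3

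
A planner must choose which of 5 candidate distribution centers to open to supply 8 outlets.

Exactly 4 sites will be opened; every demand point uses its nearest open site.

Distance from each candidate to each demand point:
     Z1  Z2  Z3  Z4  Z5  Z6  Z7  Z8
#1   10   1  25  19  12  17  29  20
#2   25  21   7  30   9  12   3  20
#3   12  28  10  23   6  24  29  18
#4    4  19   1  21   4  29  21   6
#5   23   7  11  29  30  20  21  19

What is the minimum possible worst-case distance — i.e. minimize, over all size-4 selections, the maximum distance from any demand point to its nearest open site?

19

Open {#1, #2, #3, #4}.
  Farthest demand point is Z4 at distance 19 (to #1); all others are ≤ 19.
With {#1, #2, #3, #5} the worst case is 19.
With {#1, #2, #4, #5} the worst case is 19.
No size-4 selection achieves below 19.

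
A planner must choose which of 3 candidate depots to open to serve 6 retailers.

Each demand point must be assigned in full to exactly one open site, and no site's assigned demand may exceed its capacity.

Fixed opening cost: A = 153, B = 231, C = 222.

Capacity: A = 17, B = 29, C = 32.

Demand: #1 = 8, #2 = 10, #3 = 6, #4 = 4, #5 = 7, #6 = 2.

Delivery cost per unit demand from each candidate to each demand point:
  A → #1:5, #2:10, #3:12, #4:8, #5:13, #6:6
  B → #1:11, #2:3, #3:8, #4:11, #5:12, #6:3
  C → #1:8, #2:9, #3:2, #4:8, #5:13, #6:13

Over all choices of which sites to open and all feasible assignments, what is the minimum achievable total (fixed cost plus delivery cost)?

Open {A, B}; cheapest assignment that respects the capacities:
  A (cap 17, load 12): #1, #4 — cost 8×5 + 4×8 = 72
  B (cap 29, load 25): #2, #3, #5, #6 — cost 10×3 + 6×8 + 7×12 + 2×3 = 168
  Shipping 240, fixed 384 → total 624.
  Any other capacity-feasible assignment to {A, B} ships for at least 240.
Compare {A, C}: its best feasible assignment gives total 652.
Compare {B, C}: its best feasible assignment gives total 681.
Every other set of open sites that can feasibly serve all demand totals ≥ 652 even under its best assignment. Minimum: 624.

624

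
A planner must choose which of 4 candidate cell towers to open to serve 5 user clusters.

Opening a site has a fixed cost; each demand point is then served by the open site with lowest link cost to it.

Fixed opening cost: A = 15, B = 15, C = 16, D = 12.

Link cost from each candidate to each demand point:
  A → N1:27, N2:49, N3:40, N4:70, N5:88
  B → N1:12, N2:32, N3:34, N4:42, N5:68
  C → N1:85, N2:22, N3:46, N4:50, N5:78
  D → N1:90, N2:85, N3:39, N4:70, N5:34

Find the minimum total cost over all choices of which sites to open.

Open {B, D}: assign each demand point to its cheapest open site.
  N1→B 12, N2→B 32, N3→B 34, N4→B 42, N5→D 34
  link cost 154, fixed 27 → total 181.
Compare {B, C, D}: link cost 144 + fixed 43 = 187.
Compare {A, B, D}: link cost 154 + fixed 42 = 196.
Compare {A, B, C, D}: link cost 144 + fixed 58 = 202.
All other subsets cost ≥ 187. Minimum total cost: 181.

181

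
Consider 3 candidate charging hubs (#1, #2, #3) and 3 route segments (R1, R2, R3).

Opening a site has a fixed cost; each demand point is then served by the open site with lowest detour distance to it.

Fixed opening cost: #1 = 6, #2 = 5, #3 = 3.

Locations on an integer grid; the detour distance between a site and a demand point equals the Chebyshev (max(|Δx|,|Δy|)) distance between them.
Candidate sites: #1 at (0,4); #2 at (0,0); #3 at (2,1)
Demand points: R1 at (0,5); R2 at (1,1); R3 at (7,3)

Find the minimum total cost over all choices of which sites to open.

13

Open {#3}: assign each demand point to its cheapest open site.
  R1→#3 4, R2→#3 1, R3→#3 5
  detour distance 10, fixed 3 → total 13.
Compare {#1, #3}: detour distance 7 + fixed 9 = 16.
Compare {#1}: detour distance 11 + fixed 6 = 17.
Compare {#2}: detour distance 13 + fixed 5 = 18.
All other subsets cost ≥ 16. Minimum total cost: 13.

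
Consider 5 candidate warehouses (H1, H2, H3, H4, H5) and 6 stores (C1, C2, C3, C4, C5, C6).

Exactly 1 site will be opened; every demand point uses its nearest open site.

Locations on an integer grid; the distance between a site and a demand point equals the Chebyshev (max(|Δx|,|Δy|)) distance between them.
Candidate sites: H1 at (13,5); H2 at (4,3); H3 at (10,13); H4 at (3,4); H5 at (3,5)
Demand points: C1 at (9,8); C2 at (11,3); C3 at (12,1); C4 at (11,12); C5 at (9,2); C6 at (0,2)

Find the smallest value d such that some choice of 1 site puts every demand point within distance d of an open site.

Open {H2}.
  Farthest demand point is C4 at distance 9 (to H2); all others are ≤ 9.
With {H4} the worst case is 9.
With {H5} the worst case is 9.
No size-1 selection achieves below 9.

9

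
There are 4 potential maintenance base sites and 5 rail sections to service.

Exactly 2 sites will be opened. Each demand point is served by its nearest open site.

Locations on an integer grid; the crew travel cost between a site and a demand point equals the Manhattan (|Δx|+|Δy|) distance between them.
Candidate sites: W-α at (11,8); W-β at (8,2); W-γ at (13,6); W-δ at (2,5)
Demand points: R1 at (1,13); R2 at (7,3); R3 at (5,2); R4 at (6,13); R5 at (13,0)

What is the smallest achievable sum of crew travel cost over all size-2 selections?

33

Open {W-β, W-δ}.
  R1→W-δ 9, R2→W-β 2, R3→W-β 3, R4→W-δ 12, R5→W-β 7  ⇒ total 33.
Compare {W-α, W-β}: total 37.
Compare {W-γ, W-δ}: total 40.
No size-2 selection does better; minimum is 33.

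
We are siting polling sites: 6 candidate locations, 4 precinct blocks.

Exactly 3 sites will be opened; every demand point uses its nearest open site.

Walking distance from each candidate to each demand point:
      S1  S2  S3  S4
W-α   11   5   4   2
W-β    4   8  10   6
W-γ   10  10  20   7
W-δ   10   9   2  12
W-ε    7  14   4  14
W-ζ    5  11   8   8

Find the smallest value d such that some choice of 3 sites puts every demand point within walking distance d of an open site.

Open {W-α, W-β, W-γ}.
  Farthest demand point is S2 at walking distance 5 (to W-α); all others are ≤ 5.
With {W-α, W-β, W-δ} the worst case is 5.
With {W-α, W-β, W-ε} the worst case is 5.
No size-3 selection achieves below 5.

5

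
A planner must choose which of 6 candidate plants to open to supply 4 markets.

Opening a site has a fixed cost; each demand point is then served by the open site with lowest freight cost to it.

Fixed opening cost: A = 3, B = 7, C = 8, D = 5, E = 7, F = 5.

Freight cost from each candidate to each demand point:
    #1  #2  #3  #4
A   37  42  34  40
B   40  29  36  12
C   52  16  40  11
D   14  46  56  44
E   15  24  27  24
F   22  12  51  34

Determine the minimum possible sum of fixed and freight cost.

84

Open {C, E}: assign each demand point to its cheapest open site.
  #1→E 15, #2→C 16, #3→E 27, #4→C 11
  freight cost 69, fixed 15 → total 84.
Compare {B, E, F}: freight cost 66 + fixed 19 = 85.
Compare {C, E, F}: freight cost 65 + fixed 20 = 85.
Compare {A, C, E}: freight cost 69 + fixed 18 = 87.
All other subsets cost ≥ 85. Minimum total cost: 84.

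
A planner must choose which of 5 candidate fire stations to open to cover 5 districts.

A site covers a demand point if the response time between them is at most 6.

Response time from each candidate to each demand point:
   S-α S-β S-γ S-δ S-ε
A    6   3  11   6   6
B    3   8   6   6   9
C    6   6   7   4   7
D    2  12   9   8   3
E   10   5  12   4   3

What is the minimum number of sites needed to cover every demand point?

Coverage sets (demand points within 6 of each site):
  A: {S-α, S-β, S-δ, S-ε}
  B: {S-α, S-γ, S-δ}
  C: {S-α, S-β, S-δ}
  D: {S-α, S-ε}
  E: {S-β, S-δ, S-ε}
No single site covers all 5 demand points.
But {A, B} covers everything, so the minimum is 2.

2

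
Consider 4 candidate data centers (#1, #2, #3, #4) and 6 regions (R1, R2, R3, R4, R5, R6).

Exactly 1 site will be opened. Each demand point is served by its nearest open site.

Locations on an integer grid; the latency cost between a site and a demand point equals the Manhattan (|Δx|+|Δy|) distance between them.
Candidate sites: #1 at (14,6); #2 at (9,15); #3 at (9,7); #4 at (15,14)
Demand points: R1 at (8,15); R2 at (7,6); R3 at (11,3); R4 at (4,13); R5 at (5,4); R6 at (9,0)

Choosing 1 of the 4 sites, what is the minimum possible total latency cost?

43

Open {#3}.
  R1→#3 9, R2→#3 3, R3→#3 6, R4→#3 11, R5→#3 7, R6→#3 7  ⇒ total 43.
Compare {#2}: total 63.
Compare {#1}: total 67.
No size-1 selection does better; minimum is 43.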